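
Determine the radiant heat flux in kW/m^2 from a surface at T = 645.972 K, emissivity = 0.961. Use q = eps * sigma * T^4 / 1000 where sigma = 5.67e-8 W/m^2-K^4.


T^4 = 1.7412e+11
q = 0.961 * 5.67e-8 * 1.7412e+11 / 1000 = 9.4877 kW/m^2

9.4877 kW/m^2


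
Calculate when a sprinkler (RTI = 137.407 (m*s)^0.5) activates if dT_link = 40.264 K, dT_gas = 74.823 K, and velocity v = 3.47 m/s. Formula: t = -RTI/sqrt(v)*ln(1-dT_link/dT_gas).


dT_link/dT_gas = 0.53812
ln(1 - 0.53812) = -0.77246
t = -137.407 / sqrt(3.47) * -0.77246 = 56.979 s

56.979 s


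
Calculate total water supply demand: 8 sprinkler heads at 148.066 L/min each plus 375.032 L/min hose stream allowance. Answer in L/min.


Sprinkler demand = 8 * 148.066 = 1184.528 L/min
Total = 1184.528 + 375.032 = 1559.56 L/min

1559.56 L/min


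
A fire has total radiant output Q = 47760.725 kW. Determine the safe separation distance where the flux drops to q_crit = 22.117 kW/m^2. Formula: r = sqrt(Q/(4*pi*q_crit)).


4*pi*q_crit = 277.93
Q/(4*pi*q_crit) = 171.84
r = sqrt(171.84) = 13.109 m

13.109 m


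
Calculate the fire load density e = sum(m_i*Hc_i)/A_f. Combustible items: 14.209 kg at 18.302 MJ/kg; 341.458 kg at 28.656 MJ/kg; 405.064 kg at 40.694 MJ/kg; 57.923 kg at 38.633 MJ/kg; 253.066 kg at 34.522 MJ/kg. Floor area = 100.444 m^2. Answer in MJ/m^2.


Total energy = 14.209*18.302 + 341.458*28.656 + 405.064*40.694 + 57.923*38.633 + 253.066*34.522
= 260.0531 + 9784.820 + 16483.67 + 2237.739 + 8736.344
= 37502.63 MJ
e = 37502.63 / 100.444 = 373.37 MJ/m^2

373.37 MJ/m^2


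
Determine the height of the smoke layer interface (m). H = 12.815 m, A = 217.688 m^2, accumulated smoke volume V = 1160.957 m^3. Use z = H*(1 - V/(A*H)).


V/(A*H) = 0.41616
1 - 0.41616 = 0.58384
z = 12.815 * 0.58384 = 7.4819 m

7.4819 m


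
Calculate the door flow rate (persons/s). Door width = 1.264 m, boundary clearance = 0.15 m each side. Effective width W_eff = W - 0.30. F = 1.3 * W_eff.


W_eff = 1.264 - 0.30 = 0.964 m
F = 1.3 * 0.964 = 1.2532 persons/s

1.2532 persons/s


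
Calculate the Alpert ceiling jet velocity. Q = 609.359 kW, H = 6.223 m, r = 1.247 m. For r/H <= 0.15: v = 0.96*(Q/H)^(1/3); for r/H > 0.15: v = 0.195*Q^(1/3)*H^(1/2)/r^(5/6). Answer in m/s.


r/H = 1.247 / 6.223 = 0.20039
r/H > 0.15, so v = 0.195*Q^(1/3)*H^(1/2)/r^(5/6)
Q^(1/3) = 8.4780
H^(1/2) = 2.4946
r^(5/6) = 1.2020
v = 0.195 * 8.4780 * 2.4946 / 1.2020 = 3.4311 m/s

3.4311 m/s


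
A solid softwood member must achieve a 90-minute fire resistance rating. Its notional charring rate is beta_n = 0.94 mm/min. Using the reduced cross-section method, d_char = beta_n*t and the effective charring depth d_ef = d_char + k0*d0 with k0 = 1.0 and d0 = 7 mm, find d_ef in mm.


d_char = 0.94 * 90 = 84.6 mm
d_ef = 84.6 + 1.0*7 = 91.6 mm

91.6 mm


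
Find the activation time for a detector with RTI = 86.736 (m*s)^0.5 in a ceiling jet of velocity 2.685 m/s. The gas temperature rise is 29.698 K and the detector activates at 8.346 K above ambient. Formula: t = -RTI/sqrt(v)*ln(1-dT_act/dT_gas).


dT_act/dT_gas = 0.28103
ln(1 - 0.28103) = -0.32993
t = -86.736 / sqrt(2.685) * -0.32993 = 17.464 s

17.464 s


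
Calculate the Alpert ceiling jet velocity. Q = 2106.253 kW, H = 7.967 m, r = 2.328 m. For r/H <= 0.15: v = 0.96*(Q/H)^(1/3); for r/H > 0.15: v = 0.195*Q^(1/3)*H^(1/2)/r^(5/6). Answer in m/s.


r/H = 2.328 / 7.967 = 0.29221
r/H > 0.15, so v = 0.195*Q^(1/3)*H^(1/2)/r^(5/6)
Q^(1/3) = 12.818
H^(1/2) = 2.8226
r^(5/6) = 2.0222
v = 0.195 * 12.818 * 2.8226 / 2.0222 = 3.4890 m/s

3.4890 m/s


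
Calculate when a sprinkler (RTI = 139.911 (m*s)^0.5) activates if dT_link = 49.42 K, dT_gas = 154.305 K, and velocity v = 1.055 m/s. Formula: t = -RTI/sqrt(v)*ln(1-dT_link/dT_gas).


dT_link/dT_gas = 0.32027
ln(1 - 0.32027) = -0.38607
t = -139.911 / sqrt(1.055) * -0.38607 = 52.588 s

52.588 s


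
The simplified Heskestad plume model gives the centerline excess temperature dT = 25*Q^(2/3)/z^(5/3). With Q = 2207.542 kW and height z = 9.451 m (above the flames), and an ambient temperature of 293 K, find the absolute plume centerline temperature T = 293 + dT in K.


Q^(2/3) = 169.54
z^(5/3) = 42.247
dT = 25 * 169.54 / 42.247 = 100.33 K
T = 293 + 100.33 = 393.33 K

393.33 K


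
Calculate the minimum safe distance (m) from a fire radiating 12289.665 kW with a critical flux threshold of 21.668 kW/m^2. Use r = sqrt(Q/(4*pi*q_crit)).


4*pi*q_crit = 272.29
Q/(4*pi*q_crit) = 45.135
r = sqrt(45.135) = 6.7182 m

6.7182 m


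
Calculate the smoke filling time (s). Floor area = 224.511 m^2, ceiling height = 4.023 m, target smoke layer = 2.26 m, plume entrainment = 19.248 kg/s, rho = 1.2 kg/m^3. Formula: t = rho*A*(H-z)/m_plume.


H - z = 1.763 m
t = 1.2 * 224.511 * 1.763 / 19.248 = 24.677 s

24.677 s


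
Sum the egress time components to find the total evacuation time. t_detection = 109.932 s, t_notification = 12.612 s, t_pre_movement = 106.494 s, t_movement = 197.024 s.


Total = 109.932 + 12.612 + 106.494 + 197.024 = 426.062 s

426.062 s


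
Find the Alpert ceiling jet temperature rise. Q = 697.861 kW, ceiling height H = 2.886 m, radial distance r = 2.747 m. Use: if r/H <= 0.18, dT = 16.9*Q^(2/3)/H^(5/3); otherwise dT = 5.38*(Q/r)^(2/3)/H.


r/H = 2.747 / 2.886 = 0.95184
r/H > 0.18, so dT = 5.38*(Q/r)^(2/3)/H
Q/r = 254.04
(Q/r)^(2/3) = 40.112
dT = 5.38 * 40.112 / 2.886 = 74.776 K

74.776 K


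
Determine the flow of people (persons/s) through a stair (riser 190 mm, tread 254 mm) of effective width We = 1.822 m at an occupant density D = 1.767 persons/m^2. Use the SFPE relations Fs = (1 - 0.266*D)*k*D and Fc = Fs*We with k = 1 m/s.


1 - 0.266*D = 1 - 0.266*1.767 = 0.52998
Fs = 0.52998 * 1 * 1.767 = 0.93647 persons/(s*m)
Fc = 0.93647 * 1.822 = 1.7063 persons/s

1.7063 persons/s


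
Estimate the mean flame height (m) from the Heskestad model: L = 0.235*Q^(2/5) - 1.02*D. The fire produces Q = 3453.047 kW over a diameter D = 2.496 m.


Q^(2/5) = 26.018
0.235 * Q^(2/5) = 6.1143
1.02 * D = 2.5459
L = 3.5684 m

3.5684 m


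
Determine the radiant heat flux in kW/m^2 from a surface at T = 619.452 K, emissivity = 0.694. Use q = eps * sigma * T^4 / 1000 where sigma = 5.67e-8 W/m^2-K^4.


T^4 = 1.4724e+11
q = 0.694 * 5.67e-8 * 1.4724e+11 / 1000 = 5.7939 kW/m^2

5.7939 kW/m^2


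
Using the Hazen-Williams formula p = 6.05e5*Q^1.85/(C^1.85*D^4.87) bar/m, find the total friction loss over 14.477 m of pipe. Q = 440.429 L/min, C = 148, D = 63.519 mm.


Q^1.85 = 77834
C^1.85 = 10351
D^4.87 = 6.0275e+08
p/m = 0.0075475 bar/m
p_total = 0.0075475 * 14.477 = 0.10926 bar

0.10926 bar


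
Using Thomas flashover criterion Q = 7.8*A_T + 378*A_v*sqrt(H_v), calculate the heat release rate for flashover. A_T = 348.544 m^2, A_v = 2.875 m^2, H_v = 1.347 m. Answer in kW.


7.8*A_T = 2718.6
sqrt(H_v) = 1.1606
378*A_v*sqrt(H_v) = 1261.3
Q = 2718.6 + 1261.3 = 3979.9 kW

3979.9 kW


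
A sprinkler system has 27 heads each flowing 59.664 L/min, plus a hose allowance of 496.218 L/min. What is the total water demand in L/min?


Sprinkler demand = 27 * 59.664 = 1610.928 L/min
Total = 1610.928 + 496.218 = 2107.146 L/min

2107.146 L/min


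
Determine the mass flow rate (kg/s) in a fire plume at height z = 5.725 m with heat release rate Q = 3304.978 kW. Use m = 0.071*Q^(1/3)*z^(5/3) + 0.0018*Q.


Q^(1/3) = 14.896
z^(5/3) = 18.321
First term = 0.071 * 14.896 * 18.321 = 19.376
Second term = 0.0018 * 3304.978 = 5.9490
m = 25.325 kg/s

25.325 kg/s


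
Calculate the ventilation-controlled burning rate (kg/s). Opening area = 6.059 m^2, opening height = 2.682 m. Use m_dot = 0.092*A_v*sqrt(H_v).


sqrt(H_v) = 1.6377
m_dot = 0.092 * 6.059 * 1.6377 = 0.91289 kg/s

0.91289 kg/s


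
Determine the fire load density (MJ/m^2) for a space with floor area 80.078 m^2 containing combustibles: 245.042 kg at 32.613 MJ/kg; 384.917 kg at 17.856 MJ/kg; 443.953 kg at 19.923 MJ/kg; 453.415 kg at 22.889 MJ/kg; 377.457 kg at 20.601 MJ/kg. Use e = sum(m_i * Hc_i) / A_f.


Total energy = 245.042*32.613 + 384.917*17.856 + 443.953*19.923 + 453.415*22.889 + 377.457*20.601
= 7991.555 + 6873.078 + 8844.876 + 10378.22 + 7775.992
= 41863.72 MJ
e = 41863.72 / 80.078 = 522.79 MJ/m^2

522.79 MJ/m^2


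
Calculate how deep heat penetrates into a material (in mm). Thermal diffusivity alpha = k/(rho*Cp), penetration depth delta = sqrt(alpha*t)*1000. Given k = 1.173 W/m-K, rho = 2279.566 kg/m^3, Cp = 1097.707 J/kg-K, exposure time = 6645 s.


alpha = 1.173 / (2279.566 * 1097.707) = 4.6877e-07 m^2/s
alpha * t = 0.0031150
delta = sqrt(0.0031150) * 1000 = 55.812 mm

55.812 mm


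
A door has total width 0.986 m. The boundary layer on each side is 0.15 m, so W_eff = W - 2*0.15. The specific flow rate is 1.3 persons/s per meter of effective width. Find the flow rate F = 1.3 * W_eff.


W_eff = 0.986 - 0.30 = 0.686 m
F = 1.3 * 0.686 = 0.89180 persons/s

0.89180 persons/s


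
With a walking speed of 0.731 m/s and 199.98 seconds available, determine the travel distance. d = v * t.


d = 0.731 * 199.98 = 146.19 m

146.19 m


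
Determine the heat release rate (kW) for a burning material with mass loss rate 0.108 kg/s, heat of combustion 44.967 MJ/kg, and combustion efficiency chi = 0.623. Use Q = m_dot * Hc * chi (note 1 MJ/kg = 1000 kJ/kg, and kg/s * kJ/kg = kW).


Hc = 44.967 MJ/kg = 44.967 * 1000 kJ/kg = 44967 kJ/kg
Q = 0.108 kg/s * 44967 kJ/kg * 0.623 = 3025.6 kW

3025.6 kW


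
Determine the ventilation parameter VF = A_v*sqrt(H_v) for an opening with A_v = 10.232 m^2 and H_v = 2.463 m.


sqrt(H_v) = 1.5694
VF = 10.232 * 1.5694 = 16.058 m^(5/2)

16.058 m^(5/2)


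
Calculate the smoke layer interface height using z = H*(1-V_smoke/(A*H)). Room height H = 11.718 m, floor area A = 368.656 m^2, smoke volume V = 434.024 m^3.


V/(A*H) = 0.10047
1 - 0.10047 = 0.89953
z = 11.718 * 0.89953 = 10.541 m

10.541 m


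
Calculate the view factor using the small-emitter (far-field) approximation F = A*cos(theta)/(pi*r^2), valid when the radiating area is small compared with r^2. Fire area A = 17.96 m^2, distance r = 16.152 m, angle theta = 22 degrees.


cos(22 deg) = 0.92718
pi*r^2 = 819.60
F = 17.96 * 0.92718 / 819.60 = 0.020317

0.020317


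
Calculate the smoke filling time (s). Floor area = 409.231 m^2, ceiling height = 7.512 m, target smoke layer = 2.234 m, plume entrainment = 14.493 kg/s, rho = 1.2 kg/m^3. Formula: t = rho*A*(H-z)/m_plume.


H - z = 5.278 m
t = 1.2 * 409.231 * 5.278 / 14.493 = 178.84 s

178.84 s


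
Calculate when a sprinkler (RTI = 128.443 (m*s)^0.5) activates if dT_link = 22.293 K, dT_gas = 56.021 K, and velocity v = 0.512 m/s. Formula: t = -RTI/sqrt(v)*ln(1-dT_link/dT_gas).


dT_link/dT_gas = 0.39794
ln(1 - 0.39794) = -0.50740
t = -128.443 / sqrt(0.512) * -0.50740 = 91.080 s

91.080 s


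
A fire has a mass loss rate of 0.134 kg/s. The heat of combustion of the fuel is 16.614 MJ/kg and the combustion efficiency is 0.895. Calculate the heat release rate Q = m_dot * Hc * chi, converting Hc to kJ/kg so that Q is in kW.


Hc = 16.614 MJ/kg = 16.614 * 1000 kJ/kg = 16614 kJ/kg
Q = 0.134 kg/s * 16614 kJ/kg * 0.895 = 1992.5 kW

1992.5 kW


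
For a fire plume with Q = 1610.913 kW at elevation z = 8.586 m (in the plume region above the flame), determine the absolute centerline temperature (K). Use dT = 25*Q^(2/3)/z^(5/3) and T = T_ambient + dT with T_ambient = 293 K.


Q^(2/3) = 137.42
z^(5/3) = 36.001
dT = 25 * 137.42 / 36.001 = 95.427 K
T = 293 + 95.427 = 388.43 K

388.43 K


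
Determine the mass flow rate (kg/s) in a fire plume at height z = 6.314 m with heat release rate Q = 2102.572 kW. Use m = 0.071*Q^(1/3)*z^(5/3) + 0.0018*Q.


Q^(1/3) = 12.811
z^(5/3) = 21.570
First term = 0.071 * 12.811 * 21.570 = 19.619
Second term = 0.0018 * 2102.572 = 3.7846
m = 23.404 kg/s

23.404 kg/s


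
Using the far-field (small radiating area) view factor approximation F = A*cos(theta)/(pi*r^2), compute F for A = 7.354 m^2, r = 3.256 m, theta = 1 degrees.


cos(1 deg) = 0.99985
pi*r^2 = 33.306
F = 7.354 * 0.99985 / 33.306 = 0.22077

0.22077


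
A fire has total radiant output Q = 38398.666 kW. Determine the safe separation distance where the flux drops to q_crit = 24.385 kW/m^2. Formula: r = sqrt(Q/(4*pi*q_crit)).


4*pi*q_crit = 306.43
Q/(4*pi*q_crit) = 125.31
r = sqrt(125.31) = 11.194 m

11.194 m


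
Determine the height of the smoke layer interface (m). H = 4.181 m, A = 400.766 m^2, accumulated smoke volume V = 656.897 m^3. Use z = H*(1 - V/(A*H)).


V/(A*H) = 0.39204
1 - 0.39204 = 0.60796
z = 4.181 * 0.60796 = 2.5419 m

2.5419 m


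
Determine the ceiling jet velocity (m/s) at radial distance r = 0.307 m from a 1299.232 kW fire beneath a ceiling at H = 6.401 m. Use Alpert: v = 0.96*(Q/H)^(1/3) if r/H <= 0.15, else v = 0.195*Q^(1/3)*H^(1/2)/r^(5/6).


r/H = 0.307 / 6.401 = 0.047961
r/H <= 0.15, so v = 0.96*(Q/H)^(1/3)
Q/H = 202.97
(Q/H)^(1/3) = 5.8769
v = 0.96 * 5.8769 = 5.6418 m/s

5.6418 m/s


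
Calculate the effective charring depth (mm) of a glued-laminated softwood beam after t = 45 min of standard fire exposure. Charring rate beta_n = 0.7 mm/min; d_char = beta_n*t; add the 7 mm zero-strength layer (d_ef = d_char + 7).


d_char = 0.7 * 45 = 31.5 mm
d_ef = 31.5 + 1.0*7 = 38.5 mm

38.5 mm


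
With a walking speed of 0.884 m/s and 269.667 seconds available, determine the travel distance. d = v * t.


d = 0.884 * 269.667 = 238.39 m

238.39 m


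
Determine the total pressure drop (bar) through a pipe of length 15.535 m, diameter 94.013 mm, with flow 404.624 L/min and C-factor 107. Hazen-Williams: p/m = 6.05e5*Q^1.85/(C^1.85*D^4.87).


Q^1.85 = 66534
C^1.85 = 5680.2
D^4.87 = 4.0684e+09
p/m = 0.0017419 bar/m
p_total = 0.0017419 * 15.535 = 0.027060 bar

0.027060 bar


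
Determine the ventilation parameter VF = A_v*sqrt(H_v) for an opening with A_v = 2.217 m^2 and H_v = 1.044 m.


sqrt(H_v) = 1.0218
VF = 2.217 * 1.0218 = 2.2652 m^(5/2)

2.2652 m^(5/2)


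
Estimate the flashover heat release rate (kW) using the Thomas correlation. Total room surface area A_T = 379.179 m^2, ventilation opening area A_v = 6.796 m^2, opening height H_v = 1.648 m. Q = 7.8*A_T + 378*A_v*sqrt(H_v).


7.8*A_T = 2957.6
sqrt(H_v) = 1.2837
378*A_v*sqrt(H_v) = 3297.8
Q = 2957.6 + 3297.8 = 6255.4 kW

6255.4 kW


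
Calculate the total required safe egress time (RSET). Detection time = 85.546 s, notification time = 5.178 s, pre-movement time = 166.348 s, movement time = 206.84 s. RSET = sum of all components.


Total = 85.546 + 5.178 + 166.348 + 206.84 = 463.912 s

463.912 s


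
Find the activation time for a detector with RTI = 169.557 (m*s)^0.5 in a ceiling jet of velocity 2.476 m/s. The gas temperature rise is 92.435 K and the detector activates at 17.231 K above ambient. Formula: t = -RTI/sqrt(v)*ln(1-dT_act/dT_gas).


dT_act/dT_gas = 0.18641
ln(1 - 0.18641) = -0.20630
t = -169.557 / sqrt(2.476) * -0.20630 = 22.230 s

22.230 s


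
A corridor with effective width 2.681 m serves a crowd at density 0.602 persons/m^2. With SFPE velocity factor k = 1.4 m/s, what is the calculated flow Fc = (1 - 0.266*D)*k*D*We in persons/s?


1 - 0.266*D = 1 - 0.266*0.602 = 0.83987
Fs = 0.83987 * 1.4 * 0.602 = 0.70784 persons/(s*m)
Fc = 0.70784 * 2.681 = 1.8977 persons/s

1.8977 persons/s


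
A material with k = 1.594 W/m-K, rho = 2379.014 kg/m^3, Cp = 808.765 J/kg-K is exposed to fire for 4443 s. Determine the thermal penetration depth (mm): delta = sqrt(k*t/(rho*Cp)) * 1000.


alpha = 1.594 / (2379.014 * 808.765) = 8.2846e-07 m^2/s
alpha * t = 0.0036808
delta = sqrt(0.0036808) * 1000 = 60.670 mm

60.670 mm


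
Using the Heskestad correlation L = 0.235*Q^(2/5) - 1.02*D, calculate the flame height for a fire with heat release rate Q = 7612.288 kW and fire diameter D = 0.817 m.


Q^(2/5) = 35.695
0.235 * Q^(2/5) = 8.3883
1.02 * D = 0.83334
L = 7.5550 m

7.5550 m


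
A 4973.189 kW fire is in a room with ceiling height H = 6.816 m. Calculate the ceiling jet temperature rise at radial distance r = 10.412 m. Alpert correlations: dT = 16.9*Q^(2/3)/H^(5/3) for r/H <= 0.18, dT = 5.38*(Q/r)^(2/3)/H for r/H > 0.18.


r/H = 10.412 / 6.816 = 1.5276
r/H > 0.18, so dT = 5.38*(Q/r)^(2/3)/H
Q/r = 477.64
(Q/r)^(2/3) = 61.104
dT = 5.38 * 61.104 / 6.816 = 48.230 K

48.230 K


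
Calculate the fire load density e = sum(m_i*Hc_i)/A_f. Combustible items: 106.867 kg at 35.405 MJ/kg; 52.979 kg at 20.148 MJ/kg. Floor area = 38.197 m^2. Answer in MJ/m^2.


Total energy = 106.867*35.405 + 52.979*20.148
= 3783.626 + 1067.421
= 4851.047 MJ
e = 4851.047 / 38.197 = 127.00 MJ/m^2

127.00 MJ/m^2


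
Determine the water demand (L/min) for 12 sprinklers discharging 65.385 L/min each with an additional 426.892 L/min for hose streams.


Sprinkler demand = 12 * 65.385 = 784.62 L/min
Total = 784.62 + 426.892 = 1211.512 L/min

1211.512 L/min


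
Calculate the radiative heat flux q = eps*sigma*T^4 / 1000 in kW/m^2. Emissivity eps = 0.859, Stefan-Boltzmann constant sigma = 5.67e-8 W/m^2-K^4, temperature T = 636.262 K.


T^4 = 1.6389e+11
q = 0.859 * 5.67e-8 * 1.6389e+11 / 1000 = 7.9822 kW/m^2

7.9822 kW/m^2


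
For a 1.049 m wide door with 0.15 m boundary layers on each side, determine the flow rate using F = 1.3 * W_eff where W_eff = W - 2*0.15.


W_eff = 1.049 - 0.30 = 0.749 m
F = 1.3 * 0.749 = 0.97370 persons/s

0.97370 persons/s


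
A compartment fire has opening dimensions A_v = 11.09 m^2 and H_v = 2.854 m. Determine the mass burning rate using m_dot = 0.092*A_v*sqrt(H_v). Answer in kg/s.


sqrt(H_v) = 1.6894
m_dot = 0.092 * 11.09 * 1.6894 = 1.7236 kg/s

1.7236 kg/s


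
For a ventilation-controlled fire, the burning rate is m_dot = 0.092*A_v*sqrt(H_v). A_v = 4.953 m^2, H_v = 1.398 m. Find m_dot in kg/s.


sqrt(H_v) = 1.1824
m_dot = 0.092 * 4.953 * 1.1824 = 0.53878 kg/s

0.53878 kg/s


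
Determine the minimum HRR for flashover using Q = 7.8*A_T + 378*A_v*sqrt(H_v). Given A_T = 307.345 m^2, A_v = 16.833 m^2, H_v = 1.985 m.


7.8*A_T = 2397.291
sqrt(H_v) = 1.4089
378*A_v*sqrt(H_v) = 8964.7
Q = 2397.291 + 8964.7 = 11362 kW

11362 kW


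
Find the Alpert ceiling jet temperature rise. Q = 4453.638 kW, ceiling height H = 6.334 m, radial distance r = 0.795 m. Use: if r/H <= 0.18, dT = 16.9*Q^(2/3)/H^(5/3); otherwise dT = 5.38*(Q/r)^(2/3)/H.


r/H = 0.795 / 6.334 = 0.12551
r/H <= 0.18, so dT = 16.9*Q^(2/3)/H^(5/3)
Q^(2/3) = 270.69
H^(5/3) = 21.684
dT = 16.9 * 270.69 / 21.684 = 210.98 K

210.98 K


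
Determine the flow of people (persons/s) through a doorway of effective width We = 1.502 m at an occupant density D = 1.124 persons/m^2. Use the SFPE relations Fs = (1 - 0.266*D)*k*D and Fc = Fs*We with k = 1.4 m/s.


1 - 0.266*D = 1 - 0.266*1.124 = 0.70102
Fs = 0.70102 * 1.4 * 1.124 = 1.1031 persons/(s*m)
Fc = 1.1031 * 1.502 = 1.6569 persons/s

1.6569 persons/s


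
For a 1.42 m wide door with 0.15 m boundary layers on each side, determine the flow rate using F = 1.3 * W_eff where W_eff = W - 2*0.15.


W_eff = 1.42 - 0.30 = 1.12 m
F = 1.3 * 1.12 = 1.456 persons/s

1.456 persons/s


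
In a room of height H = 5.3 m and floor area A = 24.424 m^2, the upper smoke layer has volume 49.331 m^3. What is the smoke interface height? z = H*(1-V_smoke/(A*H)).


V/(A*H) = 0.38109
1 - 0.38109 = 0.61891
z = 5.3 * 0.61891 = 3.2802 m

3.2802 m


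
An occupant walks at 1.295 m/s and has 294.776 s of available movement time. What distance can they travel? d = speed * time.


d = 1.295 * 294.776 = 381.73 m

381.73 m


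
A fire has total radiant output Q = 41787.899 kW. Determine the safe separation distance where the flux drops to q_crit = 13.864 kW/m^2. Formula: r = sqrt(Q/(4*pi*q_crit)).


4*pi*q_crit = 174.22
Q/(4*pi*q_crit) = 239.86
r = sqrt(239.86) = 15.487 m

15.487 m


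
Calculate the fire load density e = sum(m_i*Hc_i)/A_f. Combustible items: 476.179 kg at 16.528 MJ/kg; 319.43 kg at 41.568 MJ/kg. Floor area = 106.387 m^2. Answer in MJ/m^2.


Total energy = 476.179*16.528 + 319.43*41.568
= 7870.287 + 13278.07
= 21148.35 MJ
e = 21148.35 / 106.387 = 198.79 MJ/m^2

198.79 MJ/m^2


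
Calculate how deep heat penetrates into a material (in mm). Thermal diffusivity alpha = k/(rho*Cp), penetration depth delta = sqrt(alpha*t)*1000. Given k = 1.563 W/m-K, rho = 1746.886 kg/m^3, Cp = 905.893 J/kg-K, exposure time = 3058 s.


alpha = 1.563 / (1746.886 * 905.893) = 9.8768e-07 m^2/s
alpha * t = 0.0030203
delta = sqrt(0.0030203) * 1000 = 54.958 mm

54.958 mm


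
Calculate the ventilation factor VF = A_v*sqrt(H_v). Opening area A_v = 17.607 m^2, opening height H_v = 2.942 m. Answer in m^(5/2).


sqrt(H_v) = 1.7152
VF = 17.607 * 1.7152 = 30.200 m^(5/2)

30.200 m^(5/2)


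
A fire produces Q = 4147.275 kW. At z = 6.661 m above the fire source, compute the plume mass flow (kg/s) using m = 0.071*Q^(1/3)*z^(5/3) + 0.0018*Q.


Q^(1/3) = 16.066
z^(5/3) = 23.581
First term = 0.071 * 16.066 * 23.581 = 26.900
Second term = 0.0018 * 4147.275 = 7.4651
m = 34.365 kg/s

34.365 kg/s


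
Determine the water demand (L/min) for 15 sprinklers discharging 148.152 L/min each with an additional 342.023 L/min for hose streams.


Sprinkler demand = 15 * 148.152 = 2222.28 L/min
Total = 2222.28 + 342.023 = 2564.303 L/min

2564.303 L/min


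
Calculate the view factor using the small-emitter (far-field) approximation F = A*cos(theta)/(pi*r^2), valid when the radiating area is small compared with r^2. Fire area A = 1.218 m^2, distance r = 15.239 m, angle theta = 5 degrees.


cos(5 deg) = 0.99619
pi*r^2 = 729.56
F = 1.218 * 0.99619 / 729.56 = 0.0016631

0.0016631


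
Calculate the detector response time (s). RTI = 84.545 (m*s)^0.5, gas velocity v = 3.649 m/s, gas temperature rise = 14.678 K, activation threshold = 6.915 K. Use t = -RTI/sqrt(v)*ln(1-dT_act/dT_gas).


dT_act/dT_gas = 0.47111
ln(1 - 0.47111) = -0.63698
t = -84.545 / sqrt(3.649) * -0.63698 = 28.192 s

28.192 s


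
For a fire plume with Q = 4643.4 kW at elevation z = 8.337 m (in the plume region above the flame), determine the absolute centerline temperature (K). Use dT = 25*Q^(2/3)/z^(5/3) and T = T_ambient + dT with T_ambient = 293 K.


Q^(2/3) = 278.33
z^(5/3) = 34.278
dT = 25 * 278.33 / 34.278 = 202.99 K
T = 293 + 202.99 = 495.99 K

495.99 K


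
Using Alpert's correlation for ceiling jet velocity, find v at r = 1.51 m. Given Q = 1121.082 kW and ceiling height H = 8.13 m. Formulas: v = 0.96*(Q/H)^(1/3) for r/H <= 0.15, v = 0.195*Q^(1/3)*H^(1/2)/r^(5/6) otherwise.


r/H = 1.51 / 8.13 = 0.18573
r/H > 0.15, so v = 0.195*Q^(1/3)*H^(1/2)/r^(5/6)
Q^(1/3) = 10.388
H^(1/2) = 2.8513
r^(5/6) = 1.4098
v = 0.195 * 10.388 * 2.8513 / 1.4098 = 4.0971 m/s

4.0971 m/s


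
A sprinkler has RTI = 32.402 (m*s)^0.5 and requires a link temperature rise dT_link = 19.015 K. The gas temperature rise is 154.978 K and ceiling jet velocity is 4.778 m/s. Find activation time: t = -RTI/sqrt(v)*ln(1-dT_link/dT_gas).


dT_link/dT_gas = 0.12269
ln(1 - 0.12269) = -0.13090
t = -32.402 / sqrt(4.778) * -0.13090 = 1.9404 s

1.9404 s


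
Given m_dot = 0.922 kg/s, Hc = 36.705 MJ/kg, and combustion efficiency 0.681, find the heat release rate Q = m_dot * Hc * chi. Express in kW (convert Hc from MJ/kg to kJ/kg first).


Hc = 36.705 MJ/kg = 36.705 * 1000 kJ/kg = 36705 kJ/kg
Q = 0.922 kg/s * 36705 kJ/kg * 0.681 = 23046 kW

23046 kW


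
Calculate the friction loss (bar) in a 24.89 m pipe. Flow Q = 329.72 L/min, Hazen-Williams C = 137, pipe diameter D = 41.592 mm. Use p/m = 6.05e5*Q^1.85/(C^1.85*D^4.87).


Q^1.85 = 45558
C^1.85 = 8972.9
D^4.87 = 7.6662e+07
p/m = 0.040069 bar/m
p_total = 0.040069 * 24.89 = 0.99733 bar

0.99733 bar


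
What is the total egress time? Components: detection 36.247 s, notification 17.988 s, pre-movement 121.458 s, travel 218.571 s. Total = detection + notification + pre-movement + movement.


Total = 36.247 + 17.988 + 121.458 + 218.571 = 394.264 s

394.264 s


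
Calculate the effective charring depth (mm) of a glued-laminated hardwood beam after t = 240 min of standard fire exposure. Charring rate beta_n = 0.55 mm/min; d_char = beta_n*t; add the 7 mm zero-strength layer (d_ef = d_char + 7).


d_char = 0.55 * 240 = 132 mm
d_ef = 132 + 1.0*7 = 139 mm

139 mm


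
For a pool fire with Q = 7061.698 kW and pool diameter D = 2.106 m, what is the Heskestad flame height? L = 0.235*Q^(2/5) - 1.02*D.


Q^(2/5) = 34.639
0.235 * Q^(2/5) = 8.1401
1.02 * D = 2.1481
L = 5.9920 m

5.9920 m


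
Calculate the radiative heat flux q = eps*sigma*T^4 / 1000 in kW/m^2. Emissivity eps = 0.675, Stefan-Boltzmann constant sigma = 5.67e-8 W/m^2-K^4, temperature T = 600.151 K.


T^4 = 1.2973e+11
q = 0.675 * 5.67e-8 * 1.2973e+11 / 1000 = 4.9651 kW/m^2

4.9651 kW/m^2


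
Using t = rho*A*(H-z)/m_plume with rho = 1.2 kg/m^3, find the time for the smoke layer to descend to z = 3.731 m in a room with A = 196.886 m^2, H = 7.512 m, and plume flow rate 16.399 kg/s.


H - z = 3.781 m
t = 1.2 * 196.886 * 3.781 / 16.399 = 54.474 s

54.474 s


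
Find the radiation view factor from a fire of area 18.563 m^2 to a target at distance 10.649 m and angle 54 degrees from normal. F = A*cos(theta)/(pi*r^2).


cos(54 deg) = 0.58779
pi*r^2 = 356.26
F = 18.563 * 0.58779 / 356.26 = 0.030627

0.030627


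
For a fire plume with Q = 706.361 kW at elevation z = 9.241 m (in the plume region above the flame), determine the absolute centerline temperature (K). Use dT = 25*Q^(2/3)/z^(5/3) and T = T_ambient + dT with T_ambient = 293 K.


Q^(2/3) = 79.314
z^(5/3) = 40.694
dT = 25 * 79.314 / 40.694 = 48.726 K
T = 293 + 48.726 = 341.73 K

341.73 K


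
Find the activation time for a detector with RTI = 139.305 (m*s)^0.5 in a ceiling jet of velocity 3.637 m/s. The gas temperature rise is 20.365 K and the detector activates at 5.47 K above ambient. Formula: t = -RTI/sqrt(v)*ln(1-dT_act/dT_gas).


dT_act/dT_gas = 0.26860
ln(1 - 0.26860) = -0.31279
t = -139.305 / sqrt(3.637) * -0.31279 = 22.848 s

22.848 s


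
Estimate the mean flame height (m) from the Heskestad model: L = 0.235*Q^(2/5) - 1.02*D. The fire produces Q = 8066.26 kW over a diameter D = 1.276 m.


Q^(2/5) = 36.532
0.235 * Q^(2/5) = 8.5849
1.02 * D = 1.3015
L = 7.2834 m

7.2834 m


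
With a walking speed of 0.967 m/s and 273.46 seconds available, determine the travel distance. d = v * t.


d = 0.967 * 273.46 = 264.44 m

264.44 m


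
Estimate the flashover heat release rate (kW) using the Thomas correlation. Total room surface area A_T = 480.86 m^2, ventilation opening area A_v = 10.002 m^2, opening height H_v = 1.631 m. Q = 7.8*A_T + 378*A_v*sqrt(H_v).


7.8*A_T = 3750.708
sqrt(H_v) = 1.2771
378*A_v*sqrt(H_v) = 4828.4
Q = 3750.708 + 4828.4 = 8579.1 kW

8579.1 kW


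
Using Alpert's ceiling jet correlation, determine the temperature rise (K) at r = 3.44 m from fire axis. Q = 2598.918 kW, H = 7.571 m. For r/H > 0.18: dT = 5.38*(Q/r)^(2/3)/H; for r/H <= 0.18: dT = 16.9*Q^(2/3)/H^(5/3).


r/H = 3.44 / 7.571 = 0.45437
r/H > 0.18, so dT = 5.38*(Q/r)^(2/3)/H
Q/r = 755.50
(Q/r)^(2/3) = 82.951
dT = 5.38 * 82.951 / 7.571 = 58.946 K

58.946 K


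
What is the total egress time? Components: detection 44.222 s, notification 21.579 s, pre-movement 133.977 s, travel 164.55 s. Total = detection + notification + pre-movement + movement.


Total = 44.222 + 21.579 + 133.977 + 164.55 = 364.328 s

364.328 s


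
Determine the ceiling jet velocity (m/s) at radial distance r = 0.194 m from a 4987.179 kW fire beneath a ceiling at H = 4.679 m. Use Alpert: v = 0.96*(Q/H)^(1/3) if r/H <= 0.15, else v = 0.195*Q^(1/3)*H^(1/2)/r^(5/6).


r/H = 0.194 / 4.679 = 0.041462
r/H <= 0.15, so v = 0.96*(Q/H)^(1/3)
Q/H = 1065.9
(Q/H)^(1/3) = 10.215
v = 0.96 * 10.215 = 9.8063 m/s

9.8063 m/s


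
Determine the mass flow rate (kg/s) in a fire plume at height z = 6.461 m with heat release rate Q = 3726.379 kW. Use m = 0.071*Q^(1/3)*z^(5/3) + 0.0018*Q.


Q^(1/3) = 15.503
z^(5/3) = 22.413
First term = 0.071 * 15.503 * 22.413 = 24.671
Second term = 0.0018 * 3726.379 = 6.7075
m = 31.378 kg/s

31.378 kg/s


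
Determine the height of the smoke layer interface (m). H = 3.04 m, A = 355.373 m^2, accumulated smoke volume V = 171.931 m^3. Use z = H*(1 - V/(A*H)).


V/(A*H) = 0.15915
1 - 0.15915 = 0.84085
z = 3.04 * 0.84085 = 2.5562 m

2.5562 m


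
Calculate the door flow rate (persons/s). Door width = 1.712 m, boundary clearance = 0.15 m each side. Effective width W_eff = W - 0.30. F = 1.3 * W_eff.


W_eff = 1.712 - 0.30 = 1.412 m
F = 1.3 * 1.412 = 1.8356 persons/s

1.8356 persons/s


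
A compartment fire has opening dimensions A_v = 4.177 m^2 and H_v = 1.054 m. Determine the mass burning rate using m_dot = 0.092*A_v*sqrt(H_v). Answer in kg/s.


sqrt(H_v) = 1.0266
m_dot = 0.092 * 4.177 * 1.0266 = 0.39452 kg/s

0.39452 kg/s


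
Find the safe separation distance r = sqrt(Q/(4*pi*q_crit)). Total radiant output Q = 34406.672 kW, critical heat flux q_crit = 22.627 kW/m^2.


4*pi*q_crit = 284.34
Q/(4*pi*q_crit) = 121.01
r = sqrt(121.01) = 11.000 m

11.000 m


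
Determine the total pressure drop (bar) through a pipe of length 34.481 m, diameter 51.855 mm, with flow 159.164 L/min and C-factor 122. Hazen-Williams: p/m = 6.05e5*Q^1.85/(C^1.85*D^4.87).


Q^1.85 = 11842
C^1.85 = 7240.5
D^4.87 = 2.2440e+08
p/m = 0.0044093 bar/m
p_total = 0.0044093 * 34.481 = 0.15204 bar

0.15204 bar


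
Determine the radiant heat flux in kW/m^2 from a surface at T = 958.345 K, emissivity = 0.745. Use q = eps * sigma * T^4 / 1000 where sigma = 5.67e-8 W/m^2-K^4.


T^4 = 8.4350e+11
q = 0.745 * 5.67e-8 * 8.4350e+11 / 1000 = 35.631 kW/m^2

35.631 kW/m^2


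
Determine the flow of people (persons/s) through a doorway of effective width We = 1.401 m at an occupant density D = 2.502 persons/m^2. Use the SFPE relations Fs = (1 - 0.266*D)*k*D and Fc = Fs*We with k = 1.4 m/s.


1 - 0.266*D = 1 - 0.266*2.502 = 0.33447
Fs = 0.33447 * 1.4 * 2.502 = 1.1716 persons/(s*m)
Fc = 1.1716 * 1.401 = 1.6414 persons/s

1.6414 persons/s


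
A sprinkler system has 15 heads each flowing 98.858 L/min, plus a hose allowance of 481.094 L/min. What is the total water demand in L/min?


Sprinkler demand = 15 * 98.858 = 1482.87 L/min
Total = 1482.87 + 481.094 = 1963.964 L/min

1963.964 L/min


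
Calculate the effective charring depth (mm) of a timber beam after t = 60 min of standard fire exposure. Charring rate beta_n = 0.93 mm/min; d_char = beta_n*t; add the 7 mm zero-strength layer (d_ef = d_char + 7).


d_char = 0.93 * 60 = 55.8 mm
d_ef = 55.8 + 1.0*7 = 62.8 mm

62.8 mm


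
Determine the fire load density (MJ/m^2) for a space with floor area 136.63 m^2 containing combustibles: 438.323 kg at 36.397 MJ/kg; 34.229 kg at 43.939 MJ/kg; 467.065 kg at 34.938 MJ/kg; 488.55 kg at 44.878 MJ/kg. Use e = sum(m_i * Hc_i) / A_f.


Total energy = 438.323*36.397 + 34.229*43.939 + 467.065*34.938 + 488.55*44.878
= 15953.64 + 1503.988 + 16318.32 + 21925.15
= 55701.09 MJ
e = 55701.09 / 136.63 = 407.68 MJ/m^2

407.68 MJ/m^2


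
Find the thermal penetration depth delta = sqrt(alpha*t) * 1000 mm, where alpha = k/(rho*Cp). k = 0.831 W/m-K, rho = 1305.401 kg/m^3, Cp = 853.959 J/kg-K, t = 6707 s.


alpha = 0.831 / (1305.401 * 853.959) = 7.4545e-07 m^2/s
alpha * t = 0.0049998
delta = sqrt(0.0049998) * 1000 = 70.709 mm

70.709 mm


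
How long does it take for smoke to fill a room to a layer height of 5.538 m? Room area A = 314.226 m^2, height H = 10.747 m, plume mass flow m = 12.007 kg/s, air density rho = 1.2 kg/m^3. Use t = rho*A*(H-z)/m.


H - z = 5.209 m
t = 1.2 * 314.226 * 5.209 / 12.007 = 163.58 s

163.58 s


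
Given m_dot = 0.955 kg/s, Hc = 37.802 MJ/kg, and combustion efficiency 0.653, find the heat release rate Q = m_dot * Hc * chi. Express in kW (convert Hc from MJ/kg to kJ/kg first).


Hc = 37.802 MJ/kg = 37.802 * 1000 kJ/kg = 37802 kJ/kg
Q = 0.955 kg/s * 37802 kJ/kg * 0.653 = 23574 kW

23574 kW


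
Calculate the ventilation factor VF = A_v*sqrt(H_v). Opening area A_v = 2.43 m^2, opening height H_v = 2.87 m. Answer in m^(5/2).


sqrt(H_v) = 1.6941
VF = 2.43 * 1.6941 = 4.1167 m^(5/2)

4.1167 m^(5/2)


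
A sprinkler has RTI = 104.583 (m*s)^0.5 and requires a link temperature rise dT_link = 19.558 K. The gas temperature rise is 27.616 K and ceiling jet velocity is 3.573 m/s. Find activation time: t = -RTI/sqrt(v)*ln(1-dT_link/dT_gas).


dT_link/dT_gas = 0.70821
ln(1 - 0.70821) = -1.2317
t = -104.583 / sqrt(3.573) * -1.2317 = 68.149 s

68.149 s


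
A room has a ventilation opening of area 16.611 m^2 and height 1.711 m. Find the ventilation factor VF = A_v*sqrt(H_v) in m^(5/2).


sqrt(H_v) = 1.3081
VF = 16.611 * 1.3081 = 21.728 m^(5/2)

21.728 m^(5/2)


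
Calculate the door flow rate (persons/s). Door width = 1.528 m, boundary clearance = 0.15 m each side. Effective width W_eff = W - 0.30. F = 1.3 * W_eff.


W_eff = 1.528 - 0.30 = 1.228 m
F = 1.3 * 1.228 = 1.5964 persons/s

1.5964 persons/s


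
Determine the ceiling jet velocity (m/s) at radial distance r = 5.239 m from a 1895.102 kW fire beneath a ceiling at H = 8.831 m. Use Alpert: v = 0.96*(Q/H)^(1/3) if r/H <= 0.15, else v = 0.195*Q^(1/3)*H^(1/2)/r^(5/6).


r/H = 5.239 / 8.831 = 0.59325
r/H > 0.15, so v = 0.195*Q^(1/3)*H^(1/2)/r^(5/6)
Q^(1/3) = 12.375
H^(1/2) = 2.9717
r^(5/6) = 3.9753
v = 0.195 * 12.375 * 2.9717 / 3.9753 = 1.8039 m/s

1.8039 m/s


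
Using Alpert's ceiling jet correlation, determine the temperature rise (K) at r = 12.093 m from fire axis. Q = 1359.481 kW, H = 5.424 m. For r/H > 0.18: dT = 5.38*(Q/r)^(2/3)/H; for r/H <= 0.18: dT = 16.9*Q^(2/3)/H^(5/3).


r/H = 12.093 / 5.424 = 2.2295
r/H > 0.18, so dT = 5.38*(Q/r)^(2/3)/H
Q/r = 112.42
(Q/r)^(2/3) = 23.293
dT = 5.38 * 23.293 / 5.424 = 23.104 K

23.104 K


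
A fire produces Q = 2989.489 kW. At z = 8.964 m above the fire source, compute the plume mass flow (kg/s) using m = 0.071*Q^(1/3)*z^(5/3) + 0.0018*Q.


Q^(1/3) = 14.406
z^(5/3) = 38.681
First term = 0.071 * 14.406 * 38.681 = 39.563
Second term = 0.0018 * 2989.489 = 5.3811
m = 44.944 kg/s

44.944 kg/s


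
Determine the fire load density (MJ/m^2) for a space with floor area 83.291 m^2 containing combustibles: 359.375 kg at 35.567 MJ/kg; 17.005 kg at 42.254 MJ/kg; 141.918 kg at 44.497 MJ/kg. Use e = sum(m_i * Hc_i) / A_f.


Total energy = 359.375*35.567 + 17.005*42.254 + 141.918*44.497
= 12781.89 + 718.5293 + 6314.925
= 19815.35 MJ
e = 19815.35 / 83.291 = 237.90 MJ/m^2

237.90 MJ/m^2


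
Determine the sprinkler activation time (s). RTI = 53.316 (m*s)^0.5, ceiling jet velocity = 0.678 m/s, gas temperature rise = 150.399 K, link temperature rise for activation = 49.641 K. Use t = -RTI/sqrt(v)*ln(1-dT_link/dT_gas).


dT_link/dT_gas = 0.33006
ln(1 - 0.33006) = -0.40057
t = -53.316 / sqrt(0.678) * -0.40057 = 25.937 s

25.937 s


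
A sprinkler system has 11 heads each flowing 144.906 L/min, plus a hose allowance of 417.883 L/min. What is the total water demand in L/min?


Sprinkler demand = 11 * 144.906 = 1593.966 L/min
Total = 1593.966 + 417.883 = 2011.849 L/min

2011.849 L/min


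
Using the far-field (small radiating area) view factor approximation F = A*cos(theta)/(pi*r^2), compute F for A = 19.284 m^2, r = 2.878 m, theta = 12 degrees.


cos(12 deg) = 0.97815
pi*r^2 = 26.021
F = 19.284 * 0.97815 / 26.021 = 0.72489

0.72489


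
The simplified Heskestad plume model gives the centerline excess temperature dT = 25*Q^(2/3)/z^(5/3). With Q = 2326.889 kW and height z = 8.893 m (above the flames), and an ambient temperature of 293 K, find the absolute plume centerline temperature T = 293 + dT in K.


Q^(2/3) = 175.60
z^(5/3) = 38.172
dT = 25 * 175.60 / 38.172 = 115.00 K
T = 293 + 115.00 = 408.00 K

408.00 K


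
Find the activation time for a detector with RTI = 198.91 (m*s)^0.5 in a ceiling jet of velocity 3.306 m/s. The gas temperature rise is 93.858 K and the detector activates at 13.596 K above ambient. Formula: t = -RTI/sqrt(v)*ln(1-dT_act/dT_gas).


dT_act/dT_gas = 0.14486
ln(1 - 0.14486) = -0.15649
t = -198.91 / sqrt(3.306) * -0.15649 = 17.119 s

17.119 s


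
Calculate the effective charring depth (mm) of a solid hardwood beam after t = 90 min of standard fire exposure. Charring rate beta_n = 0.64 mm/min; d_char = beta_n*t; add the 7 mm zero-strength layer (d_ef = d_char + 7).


d_char = 0.64 * 90 = 57.6 mm
d_ef = 57.6 + 1.0*7 = 64.6 mm

64.6 mm


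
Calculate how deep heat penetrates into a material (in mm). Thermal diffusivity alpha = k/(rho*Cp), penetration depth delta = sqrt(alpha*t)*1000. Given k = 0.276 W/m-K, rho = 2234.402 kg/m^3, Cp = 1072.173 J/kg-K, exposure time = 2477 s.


alpha = 0.276 / (2234.402 * 1072.173) = 1.1521e-07 m^2/s
alpha * t = 0.00028537
delta = sqrt(0.00028537) * 1000 = 16.893 mm

16.893 mm


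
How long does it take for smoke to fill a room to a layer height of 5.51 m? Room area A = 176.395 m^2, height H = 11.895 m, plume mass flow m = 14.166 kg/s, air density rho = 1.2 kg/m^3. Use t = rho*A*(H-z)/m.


H - z = 6.385 m
t = 1.2 * 176.395 * 6.385 / 14.166 = 95.407 s

95.407 s


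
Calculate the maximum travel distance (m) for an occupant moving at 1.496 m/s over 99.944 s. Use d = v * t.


d = 1.496 * 99.944 = 149.52 m

149.52 m


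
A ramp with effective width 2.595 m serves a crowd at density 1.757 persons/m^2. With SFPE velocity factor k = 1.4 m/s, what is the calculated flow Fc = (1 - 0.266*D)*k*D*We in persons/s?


1 - 0.266*D = 1 - 0.266*1.757 = 0.53264
Fs = 0.53264 * 1.4 * 1.757 = 1.3102 persons/(s*m)
Fc = 1.3102 * 2.595 = 3.3999 persons/s

3.3999 persons/s


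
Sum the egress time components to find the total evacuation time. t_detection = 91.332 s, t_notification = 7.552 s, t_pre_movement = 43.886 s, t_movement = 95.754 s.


Total = 91.332 + 7.552 + 43.886 + 95.754 = 238.524 s

238.524 s


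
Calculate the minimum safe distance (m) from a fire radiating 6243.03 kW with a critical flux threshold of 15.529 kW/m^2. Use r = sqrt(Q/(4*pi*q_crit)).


4*pi*q_crit = 195.14
Q/(4*pi*q_crit) = 31.992
r = sqrt(31.992) = 5.6562 m

5.6562 m


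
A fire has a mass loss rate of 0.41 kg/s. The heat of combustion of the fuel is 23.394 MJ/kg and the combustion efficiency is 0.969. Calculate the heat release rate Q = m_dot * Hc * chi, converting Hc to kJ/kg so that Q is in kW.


Hc = 23.394 MJ/kg = 23.394 * 1000 kJ/kg = 23394 kJ/kg
Q = 0.41 kg/s * 23394 kJ/kg * 0.969 = 9294.2 kW

9294.2 kW


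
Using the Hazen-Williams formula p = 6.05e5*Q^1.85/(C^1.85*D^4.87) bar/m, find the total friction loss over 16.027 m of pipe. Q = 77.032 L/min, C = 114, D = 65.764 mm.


Q^1.85 = 3092.7
C^1.85 = 6386.7
D^4.87 = 7.1384e+08
p/m = 0.00041041 bar/m
p_total = 0.00041041 * 16.027 = 0.0065777 bar

0.0065777 bar


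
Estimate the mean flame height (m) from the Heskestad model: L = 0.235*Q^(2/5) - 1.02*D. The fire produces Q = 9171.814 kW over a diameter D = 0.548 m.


Q^(2/5) = 38.458
0.235 * Q^(2/5) = 9.0375
1.02 * D = 0.55896
L = 8.4786 m

8.4786 m


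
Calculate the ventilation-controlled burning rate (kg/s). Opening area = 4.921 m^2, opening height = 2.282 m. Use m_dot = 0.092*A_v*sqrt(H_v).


sqrt(H_v) = 1.5106
m_dot = 0.092 * 4.921 * 1.5106 = 0.68391 kg/s

0.68391 kg/s


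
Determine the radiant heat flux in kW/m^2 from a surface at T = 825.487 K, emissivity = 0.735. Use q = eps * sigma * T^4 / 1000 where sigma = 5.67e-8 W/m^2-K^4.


T^4 = 4.6435e+11
q = 0.735 * 5.67e-8 * 4.6435e+11 / 1000 = 19.351 kW/m^2

19.351 kW/m^2


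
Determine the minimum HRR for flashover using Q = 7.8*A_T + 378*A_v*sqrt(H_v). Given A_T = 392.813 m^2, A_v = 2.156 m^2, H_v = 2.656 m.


7.8*A_T = 3063.9
sqrt(H_v) = 1.6297
378*A_v*sqrt(H_v) = 1328.2
Q = 3063.9 + 1328.2 = 4392.1 kW

4392.1 kW


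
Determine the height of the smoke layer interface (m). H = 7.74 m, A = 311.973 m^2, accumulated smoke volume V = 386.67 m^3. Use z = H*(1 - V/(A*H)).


V/(A*H) = 0.16013
1 - 0.16013 = 0.83987
z = 7.74 * 0.83987 = 6.5006 m

6.5006 m
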